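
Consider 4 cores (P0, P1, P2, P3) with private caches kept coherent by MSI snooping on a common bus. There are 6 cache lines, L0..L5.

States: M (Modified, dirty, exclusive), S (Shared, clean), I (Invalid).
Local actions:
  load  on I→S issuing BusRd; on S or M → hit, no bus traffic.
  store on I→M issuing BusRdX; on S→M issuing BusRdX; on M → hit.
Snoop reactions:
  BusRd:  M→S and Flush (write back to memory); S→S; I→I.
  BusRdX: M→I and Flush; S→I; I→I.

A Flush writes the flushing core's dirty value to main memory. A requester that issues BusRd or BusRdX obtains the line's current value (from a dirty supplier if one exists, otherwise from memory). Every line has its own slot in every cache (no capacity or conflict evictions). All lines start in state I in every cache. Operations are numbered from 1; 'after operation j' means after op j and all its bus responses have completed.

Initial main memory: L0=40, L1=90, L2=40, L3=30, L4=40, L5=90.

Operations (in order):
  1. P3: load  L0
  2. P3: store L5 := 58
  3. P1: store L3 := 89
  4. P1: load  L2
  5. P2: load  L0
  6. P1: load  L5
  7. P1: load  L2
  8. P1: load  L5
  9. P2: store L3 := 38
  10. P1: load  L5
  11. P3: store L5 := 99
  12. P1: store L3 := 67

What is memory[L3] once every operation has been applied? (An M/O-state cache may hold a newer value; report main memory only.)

memory[L3] = 38

[1] P3: load  L0 | P0:I, P1:I, P2:I, P3:S(40) | bus: BusRd
[2] P3: store L5 := 58 | P0:I, P1:I, P2:I, P3:M(58) | bus: BusRdX
[3] P1: store L3 := 89 | P0:I, P1:M(89), P2:I, P3:I | bus: BusRdX
[4] P1: load  L2 | P0:I, P1:S(40), P2:I, P3:I | bus: BusRd
[5] P2: load  L0 | P0:I, P1:I, P2:S(40), P3:S(40) | bus: BusRd
[6] P1: load  L5 | P0:I, P1:S(58), P2:I, P3:S(58) | bus: BusRd,Flush
[7] P1: load  L2 | P0:I, P1:S(40), P2:I, P3:I | bus: none
[8] P1: load  L5 | P0:I, P1:S(58), P2:I, P3:S(58) | bus: none
[9] P2: store L3 := 38 | P0:I, P1:I, P2:M(38), P3:I | bus: BusRdX,Flush
[10] P1: load  L5 | P0:I, P1:S(58), P2:I, P3:S(58) | bus: none
[11] P3: store L5 := 99 | P0:I, P1:I, P2:I, P3:M(99) | bus: BusRdX
[12] P1: store L3 := 67 | P0:I, P1:M(67), P2:I, P3:I | bus: BusRdX,Flush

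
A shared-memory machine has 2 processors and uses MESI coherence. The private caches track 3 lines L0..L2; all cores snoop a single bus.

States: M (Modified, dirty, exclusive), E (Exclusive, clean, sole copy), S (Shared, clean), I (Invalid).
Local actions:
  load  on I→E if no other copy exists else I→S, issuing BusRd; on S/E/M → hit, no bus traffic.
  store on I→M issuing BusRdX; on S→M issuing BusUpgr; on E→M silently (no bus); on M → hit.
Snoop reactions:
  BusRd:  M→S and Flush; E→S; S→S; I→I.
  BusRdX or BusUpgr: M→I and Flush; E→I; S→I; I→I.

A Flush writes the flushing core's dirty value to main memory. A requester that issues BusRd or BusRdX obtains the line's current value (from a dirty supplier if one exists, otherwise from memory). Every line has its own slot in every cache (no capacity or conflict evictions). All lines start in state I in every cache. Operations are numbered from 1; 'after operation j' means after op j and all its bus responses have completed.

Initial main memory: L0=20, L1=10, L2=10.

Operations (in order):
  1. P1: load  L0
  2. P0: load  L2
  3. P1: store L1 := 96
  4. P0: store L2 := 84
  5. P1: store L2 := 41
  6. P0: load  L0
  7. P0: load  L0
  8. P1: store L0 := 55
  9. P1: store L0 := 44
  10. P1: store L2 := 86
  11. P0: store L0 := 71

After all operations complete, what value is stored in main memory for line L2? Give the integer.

memory[L2] = 84

1. P1: load  L0  bus=[BusRd]  L0: P0=I P1=E  mem[L0]=20
2. P0: load  L2  bus=[BusRd]  L2: P0=E P1=I  mem[L2]=10
3. P1: store L1 := 96  bus=[BusRdX]  L1: P0=I P1=M  mem[L1]=10
4. P0: store L2 := 84  bus=[-]  L2: P0=M P1=I  mem[L2]=10
5. P1: store L2 := 41  bus=[BusRdX,Flush]  L2: P0=I P1=M  mem[L2]=84
6. P0: load  L0  bus=[BusRd]  L0: P0=S P1=S  mem[L0]=20
7. P0: load  L0  bus=[-]  L0: P0=S P1=S  mem[L0]=20
8. P1: store L0 := 55  bus=[BusUpgr]  L0: P0=I P1=M  mem[L0]=20
9. P1: store L0 := 44  bus=[-]  L0: P0=I P1=M  mem[L0]=20
10. P1: store L2 := 86  bus=[-]  L2: P0=I P1=M  mem[L2]=84
11. P0: store L0 := 71  bus=[BusRdX,Flush]  L0: P0=M P1=I  mem[L0]=44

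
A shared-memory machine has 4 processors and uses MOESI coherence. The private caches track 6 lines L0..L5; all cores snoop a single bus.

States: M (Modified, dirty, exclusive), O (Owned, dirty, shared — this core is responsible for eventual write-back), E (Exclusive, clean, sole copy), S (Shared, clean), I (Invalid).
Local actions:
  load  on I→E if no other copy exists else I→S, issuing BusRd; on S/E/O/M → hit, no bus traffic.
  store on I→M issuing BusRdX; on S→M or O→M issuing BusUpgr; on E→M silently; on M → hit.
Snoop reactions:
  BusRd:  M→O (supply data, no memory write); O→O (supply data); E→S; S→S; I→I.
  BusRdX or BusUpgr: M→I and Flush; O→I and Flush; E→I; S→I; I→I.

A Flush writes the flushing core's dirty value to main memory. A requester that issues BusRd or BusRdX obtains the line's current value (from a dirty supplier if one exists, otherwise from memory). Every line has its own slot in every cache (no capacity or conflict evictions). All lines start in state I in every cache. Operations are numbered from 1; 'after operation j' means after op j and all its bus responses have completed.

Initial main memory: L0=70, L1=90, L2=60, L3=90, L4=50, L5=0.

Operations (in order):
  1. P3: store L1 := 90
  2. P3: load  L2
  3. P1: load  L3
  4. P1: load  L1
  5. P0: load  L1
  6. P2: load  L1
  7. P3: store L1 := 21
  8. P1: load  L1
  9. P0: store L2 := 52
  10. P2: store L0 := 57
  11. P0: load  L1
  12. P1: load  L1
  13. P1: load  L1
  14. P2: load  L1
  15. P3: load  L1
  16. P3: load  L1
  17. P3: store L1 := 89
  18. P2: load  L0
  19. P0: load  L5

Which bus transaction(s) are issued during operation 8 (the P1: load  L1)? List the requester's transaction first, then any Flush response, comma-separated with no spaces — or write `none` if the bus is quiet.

1. P3: store L1 := 90  bus=[BusRdX]  L1: P0=I P1=I P2=I P3=M  mem[L1]=90
2. P3: load  L2  bus=[BusRd]  L2: P0=I P1=I P2=I P3=E  mem[L2]=60
3. P1: load  L3  bus=[BusRd]  L3: P0=I P1=E P2=I P3=I  mem[L3]=90
4. P1: load  L1  bus=[BusRd]  L1: P0=I P1=S P2=I P3=O  mem[L1]=90
5. P0: load  L1  bus=[BusRd]  L1: P0=S P1=S P2=I P3=O  mem[L1]=90
6. P2: load  L1  bus=[BusRd]  L1: P0=S P1=S P2=S P3=O  mem[L1]=90
7. P3: store L1 := 21  bus=[BusUpgr]  L1: P0=I P1=I P2=I P3=M  mem[L1]=90
8. P1: load  L1  bus=[BusRd]  L1: P0=I P1=S P2=I P3=O  mem[L1]=90
9. P0: store L2 := 52  bus=[BusRdX]  L2: P0=M P1=I P2=I P3=I  mem[L2]=60
10. P2: store L0 := 57  bus=[BusRdX]  L0: P0=I P1=I P2=M P3=I  mem[L0]=70
11. P0: load  L1  bus=[BusRd]  L1: P0=S P1=S P2=I P3=O  mem[L1]=90
12. P1: load  L1  bus=[-]  L1: P0=S P1=S P2=I P3=O  mem[L1]=90
13. P1: load  L1  bus=[-]  L1: P0=S P1=S P2=I P3=O  mem[L1]=90
14. P2: load  L1  bus=[BusRd]  L1: P0=S P1=S P2=S P3=O  mem[L1]=90
15. P3: load  L1  bus=[-]  L1: P0=S P1=S P2=S P3=O  mem[L1]=90
16. P3: load  L1  bus=[-]  L1: P0=S P1=S P2=S P3=O  mem[L1]=90
17. P3: store L1 := 89  bus=[BusUpgr]  L1: P0=I P1=I P2=I P3=M  mem[L1]=90
18. P2: load  L0  bus=[-]  L0: P0=I P1=I P2=M P3=I  mem[L0]=70
19. P0: load  L5  bus=[BusRd]  L5: P0=E P1=I P2=I P3=I  mem[L5]=0

bus = BusRd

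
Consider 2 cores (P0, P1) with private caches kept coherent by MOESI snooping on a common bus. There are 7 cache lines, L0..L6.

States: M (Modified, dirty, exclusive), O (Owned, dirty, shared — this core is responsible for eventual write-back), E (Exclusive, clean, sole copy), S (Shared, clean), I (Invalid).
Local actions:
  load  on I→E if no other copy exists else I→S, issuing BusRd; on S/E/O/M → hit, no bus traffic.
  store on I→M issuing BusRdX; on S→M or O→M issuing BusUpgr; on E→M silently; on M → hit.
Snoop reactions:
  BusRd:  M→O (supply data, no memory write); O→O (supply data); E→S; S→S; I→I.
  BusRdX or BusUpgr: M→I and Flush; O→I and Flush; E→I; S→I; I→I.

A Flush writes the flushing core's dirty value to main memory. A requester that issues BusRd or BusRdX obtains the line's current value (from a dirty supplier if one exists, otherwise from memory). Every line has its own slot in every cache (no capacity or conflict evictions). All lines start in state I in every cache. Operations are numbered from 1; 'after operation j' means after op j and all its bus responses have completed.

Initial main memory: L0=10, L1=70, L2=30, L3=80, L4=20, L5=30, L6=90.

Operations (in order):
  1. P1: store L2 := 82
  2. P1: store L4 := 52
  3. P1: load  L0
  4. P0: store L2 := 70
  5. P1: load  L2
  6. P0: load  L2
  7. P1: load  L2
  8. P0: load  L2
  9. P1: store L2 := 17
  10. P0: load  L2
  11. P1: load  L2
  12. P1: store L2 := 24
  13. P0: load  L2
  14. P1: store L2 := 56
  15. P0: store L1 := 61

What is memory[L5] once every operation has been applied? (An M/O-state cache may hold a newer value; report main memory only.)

[1] P1: store L2 := 82 | P0:I, P1:M(82) | bus: BusRdX
[2] P1: store L4 := 52 | P0:I, P1:M(52) | bus: BusRdX
[3] P1: load  L0 | P0:I, P1:E(10) | bus: BusRd
[4] P0: store L2 := 70 | P0:M(70), P1:I | bus: BusRdX,Flush
[5] P1: load  L2 | P0:O(70), P1:S(70) | bus: BusRd
[6] P0: load  L2 | P0:O(70), P1:S(70) | bus: none
[7] P1: load  L2 | P0:O(70), P1:S(70) | bus: none
[8] P0: load  L2 | P0:O(70), P1:S(70) | bus: none
[9] P1: store L2 := 17 | P0:I, P1:M(17) | bus: BusUpgr,Flush
[10] P0: load  L2 | P0:S(17), P1:O(17) | bus: BusRd
[11] P1: load  L2 | P0:S(17), P1:O(17) | bus: none
[12] P1: store L2 := 24 | P0:I, P1:M(24) | bus: BusUpgr
[13] P0: load  L2 | P0:S(24), P1:O(24) | bus: BusRd
[14] P1: store L2 := 56 | P0:I, P1:M(56) | bus: BusUpgr
[15] P0: store L1 := 61 | P0:M(61), P1:I | bus: BusRdX

memory[L5] = 30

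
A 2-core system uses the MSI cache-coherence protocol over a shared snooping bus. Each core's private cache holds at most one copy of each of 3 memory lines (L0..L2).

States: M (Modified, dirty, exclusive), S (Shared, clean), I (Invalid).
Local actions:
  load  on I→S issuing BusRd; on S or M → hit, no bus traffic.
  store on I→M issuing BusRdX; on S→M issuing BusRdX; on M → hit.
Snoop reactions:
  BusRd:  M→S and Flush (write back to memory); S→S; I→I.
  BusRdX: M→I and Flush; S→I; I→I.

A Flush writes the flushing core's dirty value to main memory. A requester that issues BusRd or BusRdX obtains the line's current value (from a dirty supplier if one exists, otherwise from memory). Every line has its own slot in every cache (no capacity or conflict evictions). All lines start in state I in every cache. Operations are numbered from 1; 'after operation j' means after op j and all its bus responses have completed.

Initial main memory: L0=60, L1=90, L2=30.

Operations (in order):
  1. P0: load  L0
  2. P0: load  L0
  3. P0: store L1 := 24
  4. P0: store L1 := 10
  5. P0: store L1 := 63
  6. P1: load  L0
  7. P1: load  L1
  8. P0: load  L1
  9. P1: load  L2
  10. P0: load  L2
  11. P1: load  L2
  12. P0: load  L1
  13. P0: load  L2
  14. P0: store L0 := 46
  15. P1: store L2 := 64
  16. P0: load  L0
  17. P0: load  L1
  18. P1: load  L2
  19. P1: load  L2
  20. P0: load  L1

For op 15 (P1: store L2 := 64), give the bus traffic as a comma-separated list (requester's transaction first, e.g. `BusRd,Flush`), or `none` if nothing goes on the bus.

[1] P0: load  L0 | P0:S(60), P1:I | bus: BusRd
[2] P0: load  L0 | P0:S(60), P1:I | bus: none
[3] P0: store L1 := 24 | P0:M(24), P1:I | bus: BusRdX
[4] P0: store L1 := 10 | P0:M(10), P1:I | bus: none
[5] P0: store L1 := 63 | P0:M(63), P1:I | bus: none
[6] P1: load  L0 | P0:S(60), P1:S(60) | bus: BusRd
[7] P1: load  L1 | P0:S(63), P1:S(63) | bus: BusRd,Flush
[8] P0: load  L1 | P0:S(63), P1:S(63) | bus: none
[9] P1: load  L2 | P0:I, P1:S(30) | bus: BusRd
[10] P0: load  L2 | P0:S(30), P1:S(30) | bus: BusRd
[11] P1: load  L2 | P0:S(30), P1:S(30) | bus: none
[12] P0: load  L1 | P0:S(63), P1:S(63) | bus: none
[13] P0: load  L2 | P0:S(30), P1:S(30) | bus: none
[14] P0: store L0 := 46 | P0:M(46), P1:I | bus: BusRdX
[15] P1: store L2 := 64 | P0:I, P1:M(64) | bus: BusRdX
[16] P0: load  L0 | P0:M(46), P1:I | bus: none
[17] P0: load  L1 | P0:S(63), P1:S(63) | bus: none
[18] P1: load  L2 | P0:I, P1:M(64) | bus: none
[19] P1: load  L2 | P0:I, P1:M(64) | bus: none
[20] P0: load  L1 | P0:S(63), P1:S(63) | bus: none

bus = BusRdX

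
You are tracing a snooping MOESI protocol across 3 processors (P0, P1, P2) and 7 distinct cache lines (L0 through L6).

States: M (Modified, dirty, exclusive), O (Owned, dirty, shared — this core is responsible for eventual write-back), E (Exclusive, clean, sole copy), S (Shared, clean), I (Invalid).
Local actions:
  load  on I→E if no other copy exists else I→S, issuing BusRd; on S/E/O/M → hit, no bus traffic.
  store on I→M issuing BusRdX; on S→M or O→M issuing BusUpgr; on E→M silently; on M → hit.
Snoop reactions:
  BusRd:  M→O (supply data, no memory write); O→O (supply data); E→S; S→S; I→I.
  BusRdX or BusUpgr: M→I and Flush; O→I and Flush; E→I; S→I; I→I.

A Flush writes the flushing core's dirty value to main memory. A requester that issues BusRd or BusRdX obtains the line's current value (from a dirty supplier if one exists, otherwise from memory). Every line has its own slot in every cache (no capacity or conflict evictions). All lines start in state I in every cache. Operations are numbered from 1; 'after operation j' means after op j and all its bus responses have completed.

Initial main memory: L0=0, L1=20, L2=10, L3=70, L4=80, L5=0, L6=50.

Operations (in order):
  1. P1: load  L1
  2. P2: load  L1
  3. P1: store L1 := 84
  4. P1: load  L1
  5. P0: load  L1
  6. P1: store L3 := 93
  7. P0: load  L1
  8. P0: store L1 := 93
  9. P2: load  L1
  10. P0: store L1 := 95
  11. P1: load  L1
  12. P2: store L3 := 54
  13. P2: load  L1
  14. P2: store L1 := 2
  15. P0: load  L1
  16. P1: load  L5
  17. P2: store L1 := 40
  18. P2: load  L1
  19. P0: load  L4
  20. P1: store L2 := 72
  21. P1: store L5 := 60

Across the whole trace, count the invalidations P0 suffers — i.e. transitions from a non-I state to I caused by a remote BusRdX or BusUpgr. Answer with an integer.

invalidations = 2

step 1: P1: load  L1  ⟶  IEI  (L1)  txn=BusRd  M[L1]=20
step 2: P2: load  L1  ⟶  ISS  (L1)  txn=BusRd  M[L1]=20
step 3: P1: store L1 := 84  ⟶  IMI  (L1)  txn=BusUpgr  M[L1]=20
step 4: P1: load  L1  ⟶  IMI  (L1)  txn=∅  M[L1]=20
step 5: P0: load  L1  ⟶  SOI  (L1)  txn=BusRd  M[L1]=20
step 6: P1: store L3 := 93  ⟶  IMI  (L3)  txn=BusRdX  M[L3]=70
step 7: P0: load  L1  ⟶  SOI  (L1)  txn=∅  M[L1]=20
step 8: P0: store L1 := 93  ⟶  MII  (L1)  txn=BusUpgr+Flush  M[L1]=84
step 9: P2: load  L1  ⟶  OIS  (L1)  txn=BusRd  M[L1]=84
step 10: P0: store L1 := 95  ⟶  MII  (L1)  txn=BusUpgr  M[L1]=84
step 11: P1: load  L1  ⟶  OSI  (L1)  txn=BusRd  M[L1]=84
step 12: P2: store L3 := 54  ⟶  IIM  (L3)  txn=BusRdX+Flush  M[L3]=93
step 13: P2: load  L1  ⟶  OSS  (L1)  txn=BusRd  M[L1]=84
step 14: P2: store L1 := 2  ⟶  IIM  (L1)  txn=BusUpgr+Flush  M[L1]=95
step 15: P0: load  L1  ⟶  SIO  (L1)  txn=BusRd  M[L1]=95
step 16: P1: load  L5  ⟶  IEI  (L5)  txn=BusRd  M[L5]=0
step 17: P2: store L1 := 40  ⟶  IIM  (L1)  txn=BusUpgr  M[L1]=95
step 18: P2: load  L1  ⟶  IIM  (L1)  txn=∅  M[L1]=95
step 19: P0: load  L4  ⟶  EII  (L4)  txn=BusRd  M[L4]=80
step 20: P1: store L2 := 72  ⟶  IMI  (L2)  txn=BusRdX  M[L2]=10
step 21: P1: store L5 := 60  ⟶  IMI  (L5)  txn=∅  M[L5]=0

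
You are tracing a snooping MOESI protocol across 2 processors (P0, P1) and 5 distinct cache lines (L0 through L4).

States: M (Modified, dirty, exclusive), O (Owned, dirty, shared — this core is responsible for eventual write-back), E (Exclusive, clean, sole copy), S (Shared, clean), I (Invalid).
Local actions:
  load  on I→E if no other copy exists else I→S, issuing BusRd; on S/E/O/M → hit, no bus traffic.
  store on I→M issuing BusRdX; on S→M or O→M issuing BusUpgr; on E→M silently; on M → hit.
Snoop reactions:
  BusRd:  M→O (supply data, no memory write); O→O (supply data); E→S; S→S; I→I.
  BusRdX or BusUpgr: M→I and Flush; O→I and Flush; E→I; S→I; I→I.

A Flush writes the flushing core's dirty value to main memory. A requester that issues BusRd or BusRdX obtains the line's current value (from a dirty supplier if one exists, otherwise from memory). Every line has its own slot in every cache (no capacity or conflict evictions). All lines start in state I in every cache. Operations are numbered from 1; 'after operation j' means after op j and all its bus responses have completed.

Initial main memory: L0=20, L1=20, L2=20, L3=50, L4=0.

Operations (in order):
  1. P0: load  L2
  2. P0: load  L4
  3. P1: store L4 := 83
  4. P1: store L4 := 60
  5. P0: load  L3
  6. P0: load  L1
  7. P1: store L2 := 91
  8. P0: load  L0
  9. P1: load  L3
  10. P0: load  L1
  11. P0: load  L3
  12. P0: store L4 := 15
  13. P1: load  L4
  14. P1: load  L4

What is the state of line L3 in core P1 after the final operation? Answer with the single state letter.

state = S

[1] P0: load  L2 | P0:E(20), P1:I | bus: BusRd
[2] P0: load  L4 | P0:E(0), P1:I | bus: BusRd
[3] P1: store L4 := 83 | P0:I, P1:M(83) | bus: BusRdX
[4] P1: store L4 := 60 | P0:I, P1:M(60) | bus: none
[5] P0: load  L3 | P0:E(50), P1:I | bus: BusRd
[6] P0: load  L1 | P0:E(20), P1:I | bus: BusRd
[7] P1: store L2 := 91 | P0:I, P1:M(91) | bus: BusRdX
[8] P0: load  L0 | P0:E(20), P1:I | bus: BusRd
[9] P1: load  L3 | P0:S(50), P1:S(50) | bus: BusRd
[10] P0: load  L1 | P0:E(20), P1:I | bus: none
[11] P0: load  L3 | P0:S(50), P1:S(50) | bus: none
[12] P0: store L4 := 15 | P0:M(15), P1:I | bus: BusRdX,Flush
[13] P1: load  L4 | P0:O(15), P1:S(15) | bus: BusRd
[14] P1: load  L4 | P0:O(15), P1:S(15) | bus: none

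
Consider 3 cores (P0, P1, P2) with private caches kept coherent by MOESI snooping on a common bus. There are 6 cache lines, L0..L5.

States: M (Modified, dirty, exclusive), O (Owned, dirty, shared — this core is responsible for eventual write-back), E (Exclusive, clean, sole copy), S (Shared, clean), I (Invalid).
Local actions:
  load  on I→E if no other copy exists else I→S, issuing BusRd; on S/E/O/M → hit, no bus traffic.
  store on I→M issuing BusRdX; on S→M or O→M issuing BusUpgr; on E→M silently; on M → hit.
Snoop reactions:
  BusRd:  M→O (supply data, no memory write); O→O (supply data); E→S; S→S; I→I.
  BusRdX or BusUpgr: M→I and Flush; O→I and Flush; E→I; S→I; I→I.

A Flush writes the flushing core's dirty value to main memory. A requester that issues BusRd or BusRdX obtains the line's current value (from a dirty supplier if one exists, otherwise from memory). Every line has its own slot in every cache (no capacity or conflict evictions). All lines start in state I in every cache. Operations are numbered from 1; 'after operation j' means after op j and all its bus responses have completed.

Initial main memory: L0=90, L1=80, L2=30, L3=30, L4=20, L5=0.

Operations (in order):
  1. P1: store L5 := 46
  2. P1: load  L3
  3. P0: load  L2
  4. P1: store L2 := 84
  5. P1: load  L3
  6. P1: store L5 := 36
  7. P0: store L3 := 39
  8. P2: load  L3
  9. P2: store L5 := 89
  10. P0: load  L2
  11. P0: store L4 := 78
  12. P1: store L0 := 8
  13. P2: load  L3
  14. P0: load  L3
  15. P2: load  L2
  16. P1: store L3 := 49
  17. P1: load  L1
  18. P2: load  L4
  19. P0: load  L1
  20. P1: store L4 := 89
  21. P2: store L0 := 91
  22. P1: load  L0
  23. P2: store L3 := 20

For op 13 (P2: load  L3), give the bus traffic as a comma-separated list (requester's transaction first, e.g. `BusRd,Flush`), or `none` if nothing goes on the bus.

step 1: P1: store L5 := 46  ⟶  IMI  (L5)  txn=BusRdX  M[L5]=0
step 2: P1: load  L3  ⟶  IEI  (L3)  txn=BusRd  M[L3]=30
step 3: P0: load  L2  ⟶  EII  (L2)  txn=BusRd  M[L2]=30
step 4: P1: store L2 := 84  ⟶  IMI  (L2)  txn=BusRdX  M[L2]=30
step 5: P1: load  L3  ⟶  IEI  (L3)  txn=∅  M[L3]=30
step 6: P1: store L5 := 36  ⟶  IMI  (L5)  txn=∅  M[L5]=0
step 7: P0: store L3 := 39  ⟶  MII  (L3)  txn=BusRdX  M[L3]=30
step 8: P2: load  L3  ⟶  OIS  (L3)  txn=BusRd  M[L3]=30
step 9: P2: store L5 := 89  ⟶  IIM  (L5)  txn=BusRdX+Flush  M[L5]=36
step 10: P0: load  L2  ⟶  SOI  (L2)  txn=BusRd  M[L2]=30
step 11: P0: store L4 := 78  ⟶  MII  (L4)  txn=BusRdX  M[L4]=20
step 12: P1: store L0 := 8  ⟶  IMI  (L0)  txn=BusRdX  M[L0]=90
step 13: P2: load  L3  ⟶  OIS  (L3)  txn=∅  M[L3]=30
step 14: P0: load  L3  ⟶  OIS  (L3)  txn=∅  M[L3]=30
step 15: P2: load  L2  ⟶  SOS  (L2)  txn=BusRd  M[L2]=30
step 16: P1: store L3 := 49  ⟶  IMI  (L3)  txn=BusRdX+Flush  M[L3]=39
step 17: P1: load  L1  ⟶  IEI  (L1)  txn=BusRd  M[L1]=80
step 18: P2: load  L4  ⟶  OIS  (L4)  txn=BusRd  M[L4]=20
step 19: P0: load  L1  ⟶  SSI  (L1)  txn=BusRd  M[L1]=80
step 20: P1: store L4 := 89  ⟶  IMI  (L4)  txn=BusRdX+Flush  M[L4]=78
step 21: P2: store L0 := 91  ⟶  IIM  (L0)  txn=BusRdX+Flush  M[L0]=8
step 22: P1: load  L0  ⟶  ISO  (L0)  txn=BusRd  M[L0]=8
step 23: P2: store L3 := 20  ⟶  IIM  (L3)  txn=BusRdX+Flush  M[L3]=49

bus = none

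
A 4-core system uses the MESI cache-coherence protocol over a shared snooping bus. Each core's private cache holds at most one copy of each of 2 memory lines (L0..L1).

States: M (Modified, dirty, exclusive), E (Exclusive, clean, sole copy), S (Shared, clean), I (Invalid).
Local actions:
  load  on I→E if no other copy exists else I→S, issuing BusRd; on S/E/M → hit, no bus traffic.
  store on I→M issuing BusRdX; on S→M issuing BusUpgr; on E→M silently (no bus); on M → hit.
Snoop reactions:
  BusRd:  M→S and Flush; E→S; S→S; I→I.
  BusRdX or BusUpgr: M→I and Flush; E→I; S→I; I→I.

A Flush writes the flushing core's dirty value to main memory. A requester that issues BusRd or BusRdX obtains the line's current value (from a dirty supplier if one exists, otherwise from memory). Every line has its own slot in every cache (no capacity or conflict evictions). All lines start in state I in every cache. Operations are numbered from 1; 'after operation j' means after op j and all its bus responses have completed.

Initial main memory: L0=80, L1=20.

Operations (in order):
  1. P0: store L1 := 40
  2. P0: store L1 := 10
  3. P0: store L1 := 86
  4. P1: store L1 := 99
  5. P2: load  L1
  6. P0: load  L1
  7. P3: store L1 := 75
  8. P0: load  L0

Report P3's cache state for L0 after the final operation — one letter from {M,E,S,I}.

  op1 P0: store L1 := 40 → M/I/I/I on L1; bus BusRdX; mem=20
  op2 P0: store L1 := 10 → M/I/I/I on L1; bus (none); mem=20
  op3 P0: store L1 := 86 → M/I/I/I on L1; bus (none); mem=20
  op4 P1: store L1 := 99 → I/M/I/I on L1; bus BusRdX Flush; mem=86
  op5 P2: load  L1 → I/S/S/I on L1; bus BusRd Flush; mem=99
  op6 P0: load  L1 → S/S/S/I on L1; bus BusRd; mem=99
  op7 P3: store L1 := 75 → I/I/I/M on L1; bus BusRdX; mem=99
  op8 P0: load  L0 → E/I/I/I on L0; bus BusRd; mem=80

state = I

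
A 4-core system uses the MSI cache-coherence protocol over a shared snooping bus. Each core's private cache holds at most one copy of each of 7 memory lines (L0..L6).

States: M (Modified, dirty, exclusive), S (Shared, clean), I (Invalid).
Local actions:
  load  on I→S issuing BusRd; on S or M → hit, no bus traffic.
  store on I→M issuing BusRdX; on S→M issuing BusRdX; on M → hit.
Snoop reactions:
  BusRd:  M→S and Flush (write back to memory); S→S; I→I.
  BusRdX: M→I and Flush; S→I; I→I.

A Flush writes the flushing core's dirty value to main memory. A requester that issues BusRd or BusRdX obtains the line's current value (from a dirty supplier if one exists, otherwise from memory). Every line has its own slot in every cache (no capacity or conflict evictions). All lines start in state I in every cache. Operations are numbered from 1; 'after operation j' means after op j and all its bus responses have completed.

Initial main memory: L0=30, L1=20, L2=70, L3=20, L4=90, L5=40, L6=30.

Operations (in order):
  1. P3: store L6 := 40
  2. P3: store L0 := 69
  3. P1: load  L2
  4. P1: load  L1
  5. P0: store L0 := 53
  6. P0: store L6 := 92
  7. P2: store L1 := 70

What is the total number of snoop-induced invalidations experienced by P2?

invalidations = 0

step 1: P3: store L6 := 40  ⟶  IIIM  (L6)  txn=BusRdX  M[L6]=30
step 2: P3: store L0 := 69  ⟶  IIIM  (L0)  txn=BusRdX  M[L0]=30
step 3: P1: load  L2  ⟶  ISII  (L2)  txn=BusRd  M[L2]=70
step 4: P1: load  L1  ⟶  ISII  (L1)  txn=BusRd  M[L1]=20
step 5: P0: store L0 := 53  ⟶  MIII  (L0)  txn=BusRdX+Flush  M[L0]=69
step 6: P0: store L6 := 92  ⟶  MIII  (L6)  txn=BusRdX+Flush  M[L6]=40
step 7: P2: store L1 := 70  ⟶  IIMI  (L1)  txn=BusRdX  M[L1]=20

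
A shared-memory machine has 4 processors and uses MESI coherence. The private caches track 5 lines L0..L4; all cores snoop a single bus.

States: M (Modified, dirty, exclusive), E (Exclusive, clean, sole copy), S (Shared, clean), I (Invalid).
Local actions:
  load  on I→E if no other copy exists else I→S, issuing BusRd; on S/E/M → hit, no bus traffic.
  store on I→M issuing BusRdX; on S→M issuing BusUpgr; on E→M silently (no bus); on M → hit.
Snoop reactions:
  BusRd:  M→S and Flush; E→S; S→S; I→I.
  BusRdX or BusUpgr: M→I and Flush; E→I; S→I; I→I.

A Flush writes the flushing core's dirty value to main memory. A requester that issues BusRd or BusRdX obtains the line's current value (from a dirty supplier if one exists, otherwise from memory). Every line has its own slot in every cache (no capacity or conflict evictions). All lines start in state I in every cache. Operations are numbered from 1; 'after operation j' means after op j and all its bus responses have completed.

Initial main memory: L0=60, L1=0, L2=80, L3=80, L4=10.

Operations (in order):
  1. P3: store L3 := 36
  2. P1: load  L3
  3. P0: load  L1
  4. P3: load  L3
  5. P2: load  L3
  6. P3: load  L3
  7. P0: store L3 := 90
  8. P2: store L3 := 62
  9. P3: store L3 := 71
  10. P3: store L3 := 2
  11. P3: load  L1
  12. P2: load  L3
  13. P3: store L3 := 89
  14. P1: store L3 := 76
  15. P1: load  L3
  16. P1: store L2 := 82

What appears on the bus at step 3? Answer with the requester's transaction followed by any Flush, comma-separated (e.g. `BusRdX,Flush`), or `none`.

bus = BusRd

  op1 P3: store L3 := 36 → I/I/I/M on L3; bus BusRdX; mem=80
  op2 P1: load  L3 → I/S/I/S on L3; bus BusRd Flush; mem=36
  op3 P0: load  L1 → E/I/I/I on L1; bus BusRd; mem=0
  op4 P3: load  L3 → I/S/I/S on L3; bus (none); mem=36
  op5 P2: load  L3 → I/S/S/S on L3; bus BusRd; mem=36
  op6 P3: load  L3 → I/S/S/S on L3; bus (none); mem=36
  op7 P0: store L3 := 90 → M/I/I/I on L3; bus BusRdX; mem=36
  op8 P2: store L3 := 62 → I/I/M/I on L3; bus BusRdX Flush; mem=90
  op9 P3: store L3 := 71 → I/I/I/M on L3; bus BusRdX Flush; mem=62
  op10 P3: store L3 := 2 → I/I/I/M on L3; bus (none); mem=62
  op11 P3: load  L1 → S/I/I/S on L1; bus BusRd; mem=0
  op12 P2: load  L3 → I/I/S/S on L3; bus BusRd Flush; mem=2
  op13 P3: store L3 := 89 → I/I/I/M on L3; bus BusUpgr; mem=2
  op14 P1: store L3 := 76 → I/M/I/I on L3; bus BusRdX Flush; mem=89
  op15 P1: load  L3 → I/M/I/I on L3; bus (none); mem=89
  op16 P1: store L2 := 82 → I/M/I/I on L2; bus BusRdX; mem=80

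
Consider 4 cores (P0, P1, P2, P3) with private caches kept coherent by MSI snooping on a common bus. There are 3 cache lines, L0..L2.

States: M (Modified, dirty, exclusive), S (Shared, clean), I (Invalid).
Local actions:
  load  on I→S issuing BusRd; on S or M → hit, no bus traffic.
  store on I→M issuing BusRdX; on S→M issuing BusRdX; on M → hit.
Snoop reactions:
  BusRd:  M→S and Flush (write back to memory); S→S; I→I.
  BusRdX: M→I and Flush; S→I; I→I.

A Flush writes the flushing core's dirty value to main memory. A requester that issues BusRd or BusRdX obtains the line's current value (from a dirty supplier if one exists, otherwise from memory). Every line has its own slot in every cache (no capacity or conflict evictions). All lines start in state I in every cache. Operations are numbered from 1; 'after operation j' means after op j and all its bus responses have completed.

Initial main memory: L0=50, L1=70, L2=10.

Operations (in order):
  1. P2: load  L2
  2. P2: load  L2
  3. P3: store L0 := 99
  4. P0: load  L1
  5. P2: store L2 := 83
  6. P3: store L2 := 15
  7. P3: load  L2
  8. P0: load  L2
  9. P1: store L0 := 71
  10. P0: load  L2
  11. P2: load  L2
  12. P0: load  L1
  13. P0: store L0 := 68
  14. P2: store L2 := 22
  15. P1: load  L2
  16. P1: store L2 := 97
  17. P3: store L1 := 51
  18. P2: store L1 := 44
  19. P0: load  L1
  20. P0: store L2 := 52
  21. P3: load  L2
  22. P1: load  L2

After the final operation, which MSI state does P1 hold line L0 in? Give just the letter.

state = I

  op1 P2: load  L2 → I/I/S/I on L2; bus BusRd; mem=10
  op2 P2: load  L2 → I/I/S/I on L2; bus (none); mem=10
  op3 P3: store L0 := 99 → I/I/I/M on L0; bus BusRdX; mem=50
  op4 P0: load  L1 → S/I/I/I on L1; bus BusRd; mem=70
  op5 P2: store L2 := 83 → I/I/M/I on L2; bus BusRdX; mem=10
  op6 P3: store L2 := 15 → I/I/I/M on L2; bus BusRdX Flush; mem=83
  op7 P3: load  L2 → I/I/I/M on L2; bus (none); mem=83
  op8 P0: load  L2 → S/I/I/S on L2; bus BusRd Flush; mem=15
  op9 P1: store L0 := 71 → I/M/I/I on L0; bus BusRdX Flush; mem=99
  op10 P0: load  L2 → S/I/I/S on L2; bus (none); mem=15
  op11 P2: load  L2 → S/I/S/S on L2; bus BusRd; mem=15
  op12 P0: load  L1 → S/I/I/I on L1; bus (none); mem=70
  op13 P0: store L0 := 68 → M/I/I/I on L0; bus BusRdX Flush; mem=71
  op14 P2: store L2 := 22 → I/I/M/I on L2; bus BusRdX; mem=15
  op15 P1: load  L2 → I/S/S/I on L2; bus BusRd Flush; mem=22
  op16 P1: store L2 := 97 → I/M/I/I on L2; bus BusRdX; mem=22
  op17 P3: store L1 := 51 → I/I/I/M on L1; bus BusRdX; mem=70
  op18 P2: store L1 := 44 → I/I/M/I on L1; bus BusRdX Flush; mem=51
  op19 P0: load  L1 → S/I/S/I on L1; bus BusRd Flush; mem=44
  op20 P0: store L2 := 52 → M/I/I/I on L2; bus BusRdX Flush; mem=97
  op21 P3: load  L2 → S/I/I/S on L2; bus BusRd Flush; mem=52
  op22 P1: load  L2 → S/S/I/S on L2; bus BusRd; mem=52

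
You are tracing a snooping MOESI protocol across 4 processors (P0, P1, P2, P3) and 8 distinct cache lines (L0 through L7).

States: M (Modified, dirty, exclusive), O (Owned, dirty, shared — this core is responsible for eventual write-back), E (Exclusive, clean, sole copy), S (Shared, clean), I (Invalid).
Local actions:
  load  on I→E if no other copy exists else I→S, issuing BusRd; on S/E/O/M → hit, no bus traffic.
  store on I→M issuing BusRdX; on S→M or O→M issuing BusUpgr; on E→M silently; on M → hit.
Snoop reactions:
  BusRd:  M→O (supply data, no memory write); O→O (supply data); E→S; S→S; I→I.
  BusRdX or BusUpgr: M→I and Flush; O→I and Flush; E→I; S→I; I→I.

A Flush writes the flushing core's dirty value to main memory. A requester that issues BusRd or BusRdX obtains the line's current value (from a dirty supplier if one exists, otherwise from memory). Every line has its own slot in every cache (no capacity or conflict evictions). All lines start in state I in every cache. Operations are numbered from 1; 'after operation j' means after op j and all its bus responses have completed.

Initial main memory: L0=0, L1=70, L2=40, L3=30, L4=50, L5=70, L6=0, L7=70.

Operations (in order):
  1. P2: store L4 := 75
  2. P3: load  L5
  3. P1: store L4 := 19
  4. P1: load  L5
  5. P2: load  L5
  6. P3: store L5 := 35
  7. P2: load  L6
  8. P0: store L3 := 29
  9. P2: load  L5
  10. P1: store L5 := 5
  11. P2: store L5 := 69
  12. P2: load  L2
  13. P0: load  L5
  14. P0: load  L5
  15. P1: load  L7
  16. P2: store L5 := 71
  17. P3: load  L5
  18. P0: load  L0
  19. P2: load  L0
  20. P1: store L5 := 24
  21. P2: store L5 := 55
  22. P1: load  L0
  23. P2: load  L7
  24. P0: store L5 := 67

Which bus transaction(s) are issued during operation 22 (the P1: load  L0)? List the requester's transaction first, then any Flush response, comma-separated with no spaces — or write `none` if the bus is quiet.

step 1: P2: store L4 := 75  ⟶  IIMI  (L4)  txn=BusRdX  M[L4]=50
step 2: P3: load  L5  ⟶  IIIE  (L5)  txn=BusRd  M[L5]=70
step 3: P1: store L4 := 19  ⟶  IMII  (L4)  txn=BusRdX+Flush  M[L4]=75
step 4: P1: load  L5  ⟶  ISIS  (L5)  txn=BusRd  M[L5]=70
step 5: P2: load  L5  ⟶  ISSS  (L5)  txn=BusRd  M[L5]=70
step 6: P3: store L5 := 35  ⟶  IIIM  (L5)  txn=BusUpgr  M[L5]=70
step 7: P2: load  L6  ⟶  IIEI  (L6)  txn=BusRd  M[L6]=0
step 8: P0: store L3 := 29  ⟶  MIII  (L3)  txn=BusRdX  M[L3]=30
step 9: P2: load  L5  ⟶  IISO  (L5)  txn=BusRd  M[L5]=70
step 10: P1: store L5 := 5  ⟶  IMII  (L5)  txn=BusRdX+Flush  M[L5]=35
step 11: P2: store L5 := 69  ⟶  IIMI  (L5)  txn=BusRdX+Flush  M[L5]=5
step 12: P2: load  L2  ⟶  IIEI  (L2)  txn=BusRd  M[L2]=40
step 13: P0: load  L5  ⟶  SIOI  (L5)  txn=BusRd  M[L5]=5
step 14: P0: load  L5  ⟶  SIOI  (L5)  txn=∅  M[L5]=5
step 15: P1: load  L7  ⟶  IEII  (L7)  txn=BusRd  M[L7]=70
step 16: P2: store L5 := 71  ⟶  IIMI  (L5)  txn=BusUpgr  M[L5]=5
step 17: P3: load  L5  ⟶  IIOS  (L5)  txn=BusRd  M[L5]=5
step 18: P0: load  L0  ⟶  EIII  (L0)  txn=BusRd  M[L0]=0
step 19: P2: load  L0  ⟶  SISI  (L0)  txn=BusRd  M[L0]=0
step 20: P1: store L5 := 24  ⟶  IMII  (L5)  txn=BusRdX+Flush  M[L5]=71
step 21: P2: store L5 := 55  ⟶  IIMI  (L5)  txn=BusRdX+Flush  M[L5]=24
step 22: P1: load  L0  ⟶  SSSI  (L0)  txn=BusRd  M[L0]=0
step 23: P2: load  L7  ⟶  ISSI  (L7)  txn=BusRd  M[L7]=70
step 24: P0: store L5 := 67  ⟶  MIII  (L5)  txn=BusRdX+Flush  M[L5]=55

bus = BusRd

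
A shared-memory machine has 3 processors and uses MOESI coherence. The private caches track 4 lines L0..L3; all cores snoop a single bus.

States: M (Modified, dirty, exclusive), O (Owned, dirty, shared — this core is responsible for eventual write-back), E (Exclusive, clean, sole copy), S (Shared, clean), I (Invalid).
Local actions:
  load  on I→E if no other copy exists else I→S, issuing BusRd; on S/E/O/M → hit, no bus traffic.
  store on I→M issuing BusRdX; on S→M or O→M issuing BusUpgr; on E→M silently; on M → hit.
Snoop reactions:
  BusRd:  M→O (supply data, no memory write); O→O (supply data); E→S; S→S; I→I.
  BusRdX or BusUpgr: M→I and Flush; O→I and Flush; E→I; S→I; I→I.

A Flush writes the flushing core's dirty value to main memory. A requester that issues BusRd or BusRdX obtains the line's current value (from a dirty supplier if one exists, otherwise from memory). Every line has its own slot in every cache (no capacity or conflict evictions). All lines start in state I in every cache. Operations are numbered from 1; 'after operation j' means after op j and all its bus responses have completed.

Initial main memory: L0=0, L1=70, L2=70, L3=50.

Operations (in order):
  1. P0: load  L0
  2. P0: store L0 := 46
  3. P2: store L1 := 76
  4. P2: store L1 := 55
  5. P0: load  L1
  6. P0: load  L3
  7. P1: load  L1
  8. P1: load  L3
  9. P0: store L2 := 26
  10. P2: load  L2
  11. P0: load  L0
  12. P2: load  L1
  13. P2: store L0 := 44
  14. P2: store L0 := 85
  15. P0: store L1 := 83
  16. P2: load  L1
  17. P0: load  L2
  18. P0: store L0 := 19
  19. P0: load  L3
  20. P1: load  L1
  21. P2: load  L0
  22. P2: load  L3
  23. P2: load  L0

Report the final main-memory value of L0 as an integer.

  op1 P0: load  L0 → E/I/I on L0; bus BusRd; mem=0
  op2 P0: store L0 := 46 → M/I/I on L0; bus (none); mem=0
  op3 P2: store L1 := 76 → I/I/M on L1; bus BusRdX; mem=70
  op4 P2: store L1 := 55 → I/I/M on L1; bus (none); mem=70
  op5 P0: load  L1 → S/I/O on L1; bus BusRd; mem=70
  op6 P0: load  L3 → E/I/I on L3; bus BusRd; mem=50
  op7 P1: load  L1 → S/S/O on L1; bus BusRd; mem=70
  op8 P1: load  L3 → S/S/I on L3; bus BusRd; mem=50
  op9 P0: store L2 := 26 → M/I/I on L2; bus BusRdX; mem=70
  op10 P2: load  L2 → O/I/S on L2; bus BusRd; mem=70
  op11 P0: load  L0 → M/I/I on L0; bus (none); mem=0
  op12 P2: load  L1 → S/S/O on L1; bus (none); mem=70
  op13 P2: store L0 := 44 → I/I/M on L0; bus BusRdX Flush; mem=46
  op14 P2: store L0 := 85 → I/I/M on L0; bus (none); mem=46
  op15 P0: store L1 := 83 → M/I/I on L1; bus BusUpgr Flush; mem=55
  op16 P2: load  L1 → O/I/S on L1; bus BusRd; mem=55
  op17 P0: load  L2 → O/I/S on L2; bus (none); mem=70
  op18 P0: store L0 := 19 → M/I/I on L0; bus BusRdX Flush; mem=85
  op19 P0: load  L3 → S/S/I on L3; bus (none); mem=50
  op20 P1: load  L1 → O/S/S on L1; bus BusRd; mem=55
  op21 P2: load  L0 → O/I/S on L0; bus BusRd; mem=85
  op22 P2: load  L3 → S/S/S on L3; bus BusRd; mem=50
  op23 P2: load  L0 → O/I/S on L0; bus (none); mem=85

memory[L0] = 85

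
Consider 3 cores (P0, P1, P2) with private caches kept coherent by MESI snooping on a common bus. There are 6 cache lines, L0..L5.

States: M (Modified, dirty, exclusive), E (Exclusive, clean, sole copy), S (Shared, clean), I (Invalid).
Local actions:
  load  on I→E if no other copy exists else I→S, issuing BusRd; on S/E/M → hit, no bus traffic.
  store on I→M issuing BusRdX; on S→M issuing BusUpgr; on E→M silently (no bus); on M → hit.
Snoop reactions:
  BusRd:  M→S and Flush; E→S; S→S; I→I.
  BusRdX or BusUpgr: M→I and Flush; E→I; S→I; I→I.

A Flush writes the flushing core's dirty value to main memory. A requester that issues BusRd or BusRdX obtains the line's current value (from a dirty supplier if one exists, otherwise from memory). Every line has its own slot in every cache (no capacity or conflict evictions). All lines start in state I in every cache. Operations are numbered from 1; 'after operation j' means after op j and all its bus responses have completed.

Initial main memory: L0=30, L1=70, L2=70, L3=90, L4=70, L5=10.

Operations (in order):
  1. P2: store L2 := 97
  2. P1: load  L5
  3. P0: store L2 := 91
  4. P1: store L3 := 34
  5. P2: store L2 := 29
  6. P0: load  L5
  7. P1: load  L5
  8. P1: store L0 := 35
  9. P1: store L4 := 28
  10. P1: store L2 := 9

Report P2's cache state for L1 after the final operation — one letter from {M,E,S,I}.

state = I

step 1: P2: store L2 := 97  ⟶  IIM  (L2)  txn=BusRdX  M[L2]=70
step 2: P1: load  L5  ⟶  IEI  (L5)  txn=BusRd  M[L5]=10
step 3: P0: store L2 := 91  ⟶  MII  (L2)  txn=BusRdX+Flush  M[L2]=97
step 4: P1: store L3 := 34  ⟶  IMI  (L3)  txn=BusRdX  M[L3]=90
step 5: P2: store L2 := 29  ⟶  IIM  (L2)  txn=BusRdX+Flush  M[L2]=91
step 6: P0: load  L5  ⟶  SSI  (L5)  txn=BusRd  M[L5]=10
step 7: P1: load  L5  ⟶  SSI  (L5)  txn=∅  M[L5]=10
step 8: P1: store L0 := 35  ⟶  IMI  (L0)  txn=BusRdX  M[L0]=30
step 9: P1: store L4 := 28  ⟶  IMI  (L4)  txn=BusRdX  M[L4]=70
step 10: P1: store L2 := 9  ⟶  IMI  (L2)  txn=BusRdX+Flush  M[L2]=29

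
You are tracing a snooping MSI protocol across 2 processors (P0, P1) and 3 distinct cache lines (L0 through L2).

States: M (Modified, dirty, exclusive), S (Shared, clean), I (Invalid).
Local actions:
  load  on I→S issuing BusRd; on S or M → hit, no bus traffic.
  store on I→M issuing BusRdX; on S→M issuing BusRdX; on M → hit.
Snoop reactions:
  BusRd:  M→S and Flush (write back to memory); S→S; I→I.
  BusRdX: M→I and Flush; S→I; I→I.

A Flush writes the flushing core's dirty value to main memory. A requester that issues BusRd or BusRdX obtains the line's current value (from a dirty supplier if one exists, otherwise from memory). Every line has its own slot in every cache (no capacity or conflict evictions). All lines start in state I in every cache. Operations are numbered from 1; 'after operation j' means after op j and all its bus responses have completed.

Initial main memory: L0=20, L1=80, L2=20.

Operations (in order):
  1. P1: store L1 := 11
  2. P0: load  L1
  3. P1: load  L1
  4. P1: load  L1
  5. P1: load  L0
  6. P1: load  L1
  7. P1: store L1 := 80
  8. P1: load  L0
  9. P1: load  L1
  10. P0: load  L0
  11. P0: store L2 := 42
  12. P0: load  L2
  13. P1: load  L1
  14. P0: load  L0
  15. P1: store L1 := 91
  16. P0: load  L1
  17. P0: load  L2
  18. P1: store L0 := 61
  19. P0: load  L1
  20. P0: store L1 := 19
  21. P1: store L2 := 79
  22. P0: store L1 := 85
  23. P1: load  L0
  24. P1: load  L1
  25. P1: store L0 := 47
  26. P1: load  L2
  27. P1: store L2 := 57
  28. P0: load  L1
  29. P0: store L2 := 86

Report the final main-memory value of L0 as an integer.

step 1: P1: store L1 := 11  ⟶  IM  (L1)  txn=BusRdX  M[L1]=80
step 2: P0: load  L1  ⟶  SS  (L1)  txn=BusRd+Flush  M[L1]=11
step 3: P1: load  L1  ⟶  SS  (L1)  txn=∅  M[L1]=11
step 4: P1: load  L1  ⟶  SS  (L1)  txn=∅  M[L1]=11
step 5: P1: load  L0  ⟶  IS  (L0)  txn=BusRd  M[L0]=20
step 6: P1: load  L1  ⟶  SS  (L1)  txn=∅  M[L1]=11
step 7: P1: store L1 := 80  ⟶  IM  (L1)  txn=BusRdX  M[L1]=11
step 8: P1: load  L0  ⟶  IS  (L0)  txn=∅  M[L0]=20
step 9: P1: load  L1  ⟶  IM  (L1)  txn=∅  M[L1]=11
step 10: P0: load  L0  ⟶  SS  (L0)  txn=BusRd  M[L0]=20
step 11: P0: store L2 := 42  ⟶  MI  (L2)  txn=BusRdX  M[L2]=20
step 12: P0: load  L2  ⟶  MI  (L2)  txn=∅  M[L2]=20
step 13: P1: load  L1  ⟶  IM  (L1)  txn=∅  M[L1]=11
step 14: P0: load  L0  ⟶  SS  (L0)  txn=∅  M[L0]=20
step 15: P1: store L1 := 91  ⟶  IM  (L1)  txn=∅  M[L1]=11
step 16: P0: load  L1  ⟶  SS  (L1)  txn=BusRd+Flush  M[L1]=91
step 17: P0: load  L2  ⟶  MI  (L2)  txn=∅  M[L2]=20
step 18: P1: store L0 := 61  ⟶  IM  (L0)  txn=BusRdX  M[L0]=20
step 19: P0: load  L1  ⟶  SS  (L1)  txn=∅  M[L1]=91
step 20: P0: store L1 := 19  ⟶  MI  (L1)  txn=BusRdX  M[L1]=91
step 21: P1: store L2 := 79  ⟶  IM  (L2)  txn=BusRdX+Flush  M[L2]=42
step 22: P0: store L1 := 85  ⟶  MI  (L1)  txn=∅  M[L1]=91
step 23: P1: load  L0  ⟶  IM  (L0)  txn=∅  M[L0]=20
step 24: P1: load  L1  ⟶  SS  (L1)  txn=BusRd+Flush  M[L1]=85
step 25: P1: store L0 := 47  ⟶  IM  (L0)  txn=∅  M[L0]=20
step 26: P1: load  L2  ⟶  IM  (L2)  txn=∅  M[L2]=42
step 27: P1: store L2 := 57  ⟶  IM  (L2)  txn=∅  M[L2]=42
step 28: P0: load  L1  ⟶  SS  (L1)  txn=∅  M[L1]=85
step 29: P0: store L2 := 86  ⟶  MI  (L2)  txn=BusRdX+Flush  M[L2]=57

memory[L0] = 20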